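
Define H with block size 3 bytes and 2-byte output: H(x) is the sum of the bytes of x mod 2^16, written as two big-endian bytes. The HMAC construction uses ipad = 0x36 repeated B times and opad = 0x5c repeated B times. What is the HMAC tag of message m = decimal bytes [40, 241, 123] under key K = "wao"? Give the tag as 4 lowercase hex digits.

Key "wao" = 77 61 6f is exactly B = 3 bytes: K' = 77 61 6f.
K' ⊕ ipad = 41 57 59.  K' ⊕ opad = 2b 3d 33.
Inner input = (K'⊕ipad) ∥ m = 41 57 59 ∥ 28 f1 7b.
Inner hash: sum = 65+87+89+40+241+123 = 645 → 02 85.
Outer input = (K'⊕opad) ∥ inner = 2b 3d 33 ∥ 02 85.
Outer hash (tag): sum = 43+61+51+2+133 = 290 → 01 22.

0122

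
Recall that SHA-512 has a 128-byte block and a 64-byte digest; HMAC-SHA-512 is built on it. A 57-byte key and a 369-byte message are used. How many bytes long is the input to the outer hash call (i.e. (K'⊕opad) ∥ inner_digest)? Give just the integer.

192

Key is 57 ≤ 128 bytes, zero-padded: |K'| = 128.
Outer input = (K'⊕opad) ∥ H(inner) → 128 + 64 = 192 bytes.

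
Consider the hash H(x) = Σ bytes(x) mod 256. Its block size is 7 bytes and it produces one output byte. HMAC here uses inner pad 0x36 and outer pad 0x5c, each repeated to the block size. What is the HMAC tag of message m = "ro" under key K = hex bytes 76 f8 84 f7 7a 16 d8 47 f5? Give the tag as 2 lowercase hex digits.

d9

Key hex bytes 76 f8 84 f7 7a 16 d8 47 f5 is 9 bytes > B = 7, so hash it first: H(key) = 8d, then zero-pad to 7 bytes: K' = 8d 00 00 00 00 00 00.
K' ⊕ ipad = bb 36 36 36 36 36 36.  K' ⊕ opad = d1 5c 5c 5c 5c 5c 5c.
Inner input = (K'⊕ipad) ∥ m = bb 36 36 36 36 36 36 ∥ 72 6f.
Inner hash: sum = 187+54+54+54+54+54+54+114+111 = 736; mod 256 = 224 → e0.
Outer input = (K'⊕opad) ∥ inner = d1 5c 5c 5c 5c 5c 5c ∥ e0.
Outer hash (tag): sum = 209+92+92+92+92+92+92+224 = 985; mod 256 = 217 → d9.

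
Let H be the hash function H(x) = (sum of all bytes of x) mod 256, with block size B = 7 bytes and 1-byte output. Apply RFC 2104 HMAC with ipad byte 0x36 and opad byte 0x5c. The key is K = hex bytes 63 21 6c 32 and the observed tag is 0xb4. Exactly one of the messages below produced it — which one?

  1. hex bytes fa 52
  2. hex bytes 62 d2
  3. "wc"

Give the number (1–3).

Key hex bytes 63 21 6c 32 is 4 bytes ≤ B = 7; zero-pad to 7 bytes: K' = 63 21 6c 32 00 00 00.
K' ⊕ ipad = 55 17 5a 04 36 36 36; K' ⊕ opad = 3f 7d 30 6e 5c 5c 5c.
m1: inner = H(55 17 5a 04 36 36 36 fa 52) = b8; tag = H(3f 7d 30 6e 5c 5c 5c b8) = 26
m2: inner = H(55 17 5a 04 36 36 36 62 d2) = a0; tag = H(3f 7d 30 6e 5c 5c 5c a0) = 0e
m3: inner = H(55 17 5a 04 36 36 36 77 63) = 46; tag = H(3f 7d 30 6e 5c 5c 5c 46) = b4 ← matches

3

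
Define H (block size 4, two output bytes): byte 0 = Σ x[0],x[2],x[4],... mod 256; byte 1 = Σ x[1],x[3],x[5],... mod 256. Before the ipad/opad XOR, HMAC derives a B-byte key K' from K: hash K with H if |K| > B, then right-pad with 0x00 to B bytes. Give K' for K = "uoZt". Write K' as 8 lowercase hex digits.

756f5a74

Key "uoZt" = 75 6f 5a 74 is exactly B = 4 bytes: K' = 75 6f 5a 74.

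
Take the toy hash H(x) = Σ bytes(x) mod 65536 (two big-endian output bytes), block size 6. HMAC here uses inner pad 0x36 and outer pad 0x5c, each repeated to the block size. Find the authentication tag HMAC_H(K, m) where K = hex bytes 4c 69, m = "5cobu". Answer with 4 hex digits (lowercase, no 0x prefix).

Key hex bytes 4c 69 is 2 bytes ≤ B = 6; zero-pad to 6 bytes: K' = 4c 69 00 00 00 00.
K' ⊕ ipad = 7a 5f 36 36 36 36.  K' ⊕ opad = 10 35 5c 5c 5c 5c.
Inner input = (K'⊕ipad) ∥ m = 7a 5f 36 36 36 36 ∥ 35 63 6f 62 75.
Inner hash: sum = 122+95+54+54+54+54+53+99+111+98+117 = 911 → 03 8f.
Outer input = (K'⊕opad) ∥ inner = 10 35 5c 5c 5c 5c ∥ 03 8f.
Outer hash (tag): sum = 16+53+92+92+92+92+3+143 = 583 → 02 47.

0247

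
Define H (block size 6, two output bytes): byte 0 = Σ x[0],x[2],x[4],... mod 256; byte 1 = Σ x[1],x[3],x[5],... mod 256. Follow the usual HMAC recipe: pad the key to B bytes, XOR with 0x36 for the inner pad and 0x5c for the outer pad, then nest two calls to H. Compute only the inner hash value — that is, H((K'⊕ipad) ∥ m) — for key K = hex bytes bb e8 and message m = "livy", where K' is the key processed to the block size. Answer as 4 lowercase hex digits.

Key hex bytes bb e8 is 2 bytes ≤ B = 6; zero-pad to 6 bytes: K' = bb e8 00 00 00 00.
K' ⊕ ipad = 8d de 36 36 36 36.
Inner input = 8d de 36 36 36 36 ∥ 6c 69 76 79.
Inner hash: even-index sum = 475 mod 256 = 219; odd-index sum = 556 mod 256 = 44 → db 2c.

db2c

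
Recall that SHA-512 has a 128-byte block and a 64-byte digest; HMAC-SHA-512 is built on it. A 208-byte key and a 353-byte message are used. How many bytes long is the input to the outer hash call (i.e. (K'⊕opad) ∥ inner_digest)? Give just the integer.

192

Key is 208 > 128 bytes, so it is hashed to 64 bytes then zero-padded to 128: |K'| = 128.
Outer input = (K'⊕opad) ∥ H(inner) → 128 + 64 = 192 bytes.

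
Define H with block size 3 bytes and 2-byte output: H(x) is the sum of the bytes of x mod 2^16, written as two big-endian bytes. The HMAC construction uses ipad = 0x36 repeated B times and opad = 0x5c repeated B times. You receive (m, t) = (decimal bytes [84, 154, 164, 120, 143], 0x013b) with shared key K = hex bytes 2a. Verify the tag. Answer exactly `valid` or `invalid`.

invalid

Key hex bytes 2a is 1 byte ≤ B = 3; zero-pad to 3 bytes: K' = 2a 00 00.
K' ⊕ ipad = 1c 36 36; K' ⊕ opad = 76 5c 5c.
Inner hash: sum = 28+54+54+84+154+164+120+143 = 801 → 03 21.
Outer hash (recomputed tag): sum = 118+92+92+3+33 = 338 → 01 52.
Recomputed tag = 0152; claimed = 013b → mismatch.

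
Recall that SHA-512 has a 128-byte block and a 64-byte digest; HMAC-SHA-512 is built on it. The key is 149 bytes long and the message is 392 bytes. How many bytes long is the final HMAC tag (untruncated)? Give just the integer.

The tag is one SHA-512 digest: 64 bytes.

64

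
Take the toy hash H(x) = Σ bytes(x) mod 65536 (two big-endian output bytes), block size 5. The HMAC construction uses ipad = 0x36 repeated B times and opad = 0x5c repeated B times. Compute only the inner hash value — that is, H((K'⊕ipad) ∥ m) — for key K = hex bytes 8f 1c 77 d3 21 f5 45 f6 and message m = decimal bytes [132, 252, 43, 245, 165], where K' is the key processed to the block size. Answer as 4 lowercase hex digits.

0489

Key hex bytes 8f 1c 77 d3 21 f5 45 f6 is 8 bytes > B = 5, so hash it first: H(key) = 04 46, then zero-pad to 5 bytes: K' = 04 46 00 00 00.
K' ⊕ ipad = 32 70 36 36 36.
Inner input = 32 70 36 36 36 ∥ 84 fc 2b f5 a5.
Inner hash: sum = 50+112+54+54+54+132+252+43+245+165 = 1161 → 04 89.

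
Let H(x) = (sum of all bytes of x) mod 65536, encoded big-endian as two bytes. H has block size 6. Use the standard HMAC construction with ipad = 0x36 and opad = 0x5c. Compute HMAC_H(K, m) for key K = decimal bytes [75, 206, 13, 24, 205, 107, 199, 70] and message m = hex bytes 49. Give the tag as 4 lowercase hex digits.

02bb

Key decimal bytes [75, 206, 13, 24, 205, 107, 199, 70] = 4b ce 0d 18 cd 6b c7 46 is 8 bytes > B = 6, so hash it first: H(key) = 03 83, then zero-pad to 6 bytes: K' = 03 83 00 00 00 00.
K' ⊕ ipad = 35 b5 36 36 36 36.  K' ⊕ opad = 5f df 5c 5c 5c 5c.
Inner input = (K'⊕ipad) ∥ m = 35 b5 36 36 36 36 ∥ 49.
Inner hash: sum = 53+181+54+54+54+54+73 = 523 → 02 0b.
Outer input = (K'⊕opad) ∥ inner = 5f df 5c 5c 5c 5c ∥ 02 0b.
Outer hash (tag): sum = 95+223+92+92+92+92+2+11 = 699 → 02 bb.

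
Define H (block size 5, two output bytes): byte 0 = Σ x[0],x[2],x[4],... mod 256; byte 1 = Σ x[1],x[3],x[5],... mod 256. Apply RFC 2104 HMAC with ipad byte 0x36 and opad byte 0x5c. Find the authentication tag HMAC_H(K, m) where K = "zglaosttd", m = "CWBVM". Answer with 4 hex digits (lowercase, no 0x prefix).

Key "zglaosttd" = 7a 67 6c 61 6f 73 74 74 64 is 9 bytes > B = 5, so hash it first: H(key) = 2d af, then zero-pad to 5 bytes: K' = 2d af 00 00 00.
K' ⊕ ipad = 1b 99 36 36 36.  K' ⊕ opad = 71 f3 5c 5c 5c.
Inner input = (K'⊕ipad) ∥ m = 1b 99 36 36 36 ∥ 43 57 42 56 4d.
Inner hash: even-index sum = 308 mod 256 = 52; odd-index sum = 417 mod 256 = 161 → 34 a1.
Outer input = (K'⊕opad) ∥ inner = 71 f3 5c 5c 5c ∥ 34 a1.
Outer hash (tag): even-index sum = 458 mod 256 = 202; odd-index sum = 387 mod 256 = 131 → ca 83.

ca83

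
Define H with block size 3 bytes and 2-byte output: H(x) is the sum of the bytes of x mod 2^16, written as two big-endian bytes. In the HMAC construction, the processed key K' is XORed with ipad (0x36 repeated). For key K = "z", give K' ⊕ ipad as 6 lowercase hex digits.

Key "z" = 7a is 1 byte ≤ B = 3; zero-pad to 3 bytes: K' = 7a 00 00.
XOR each byte with 0x36: 7a⊕36=4c, 00⊕36=36, 00⊕36=36.

4c3636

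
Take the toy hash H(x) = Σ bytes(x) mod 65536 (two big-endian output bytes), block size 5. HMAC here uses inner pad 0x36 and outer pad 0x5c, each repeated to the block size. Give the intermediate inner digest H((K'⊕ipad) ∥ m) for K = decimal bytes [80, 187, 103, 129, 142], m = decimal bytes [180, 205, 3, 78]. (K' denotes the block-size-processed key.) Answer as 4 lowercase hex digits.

0485

Key decimal bytes [80, 187, 103, 129, 142] = 50 bb 67 81 8e is exactly B = 5 bytes: K' = 50 bb 67 81 8e.
K' ⊕ ipad = 66 8d 51 b7 b8.
Inner input = 66 8d 51 b7 b8 ∥ b4 cd 03 4e.
Inner hash: sum = 102+141+81+183+184+180+205+3+78 = 1157 → 04 85.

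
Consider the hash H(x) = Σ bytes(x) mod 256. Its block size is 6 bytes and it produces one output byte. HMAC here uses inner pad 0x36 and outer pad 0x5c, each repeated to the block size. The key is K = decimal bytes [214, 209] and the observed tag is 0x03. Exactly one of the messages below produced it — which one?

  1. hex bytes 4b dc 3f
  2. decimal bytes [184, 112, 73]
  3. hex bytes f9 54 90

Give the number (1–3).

3

Key decimal bytes [214, 209] = d6 d1 is 2 bytes ≤ B = 6; zero-pad to 6 bytes: K' = d6 d1 00 00 00 00.
K' ⊕ ipad = e0 e7 36 36 36 36; K' ⊕ opad = 8a 8d 5c 5c 5c 5c.
m1: inner = H(e0 e7 36 36 36 36 4b dc 3f) = 05; tag = H(8a 8d 5c 5c 5c 5c 05) = 8c
m2: inner = H(e0 e7 36 36 36 36 b8 70 49) = 10; tag = H(8a 8d 5c 5c 5c 5c 10) = 97
m3: inner = H(e0 e7 36 36 36 36 f9 54 90) = 7c; tag = H(8a 8d 5c 5c 5c 5c 7c) = 03 ← matches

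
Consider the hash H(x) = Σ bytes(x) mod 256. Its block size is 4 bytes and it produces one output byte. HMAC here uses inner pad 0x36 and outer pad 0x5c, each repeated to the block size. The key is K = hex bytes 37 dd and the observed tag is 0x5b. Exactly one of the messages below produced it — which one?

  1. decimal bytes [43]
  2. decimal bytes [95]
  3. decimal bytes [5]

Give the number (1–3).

Key hex bytes 37 dd is 2 bytes ≤ B = 4; zero-pad to 4 bytes: K' = 37 dd 00 00.
K' ⊕ ipad = 01 eb 36 36; K' ⊕ opad = 6b 81 5c 5c.
m1: inner = H(01 eb 36 36 2b) = 83; tag = H(6b 81 5c 5c 83) = 27
m2: inner = H(01 eb 36 36 5f) = b7; tag = H(6b 81 5c 5c b7) = 5b ← matches
m3: inner = H(01 eb 36 36 05) = 5d; tag = H(6b 81 5c 5c 5d) = 01

2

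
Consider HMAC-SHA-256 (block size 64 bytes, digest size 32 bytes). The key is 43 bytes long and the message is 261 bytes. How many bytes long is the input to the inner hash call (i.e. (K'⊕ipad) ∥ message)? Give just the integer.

325

Key is 43 ≤ 64 bytes, zero-padded: |K'| = 64.
Inner input = (K'⊕ipad) ∥ m → 64 + 261 = 325 bytes.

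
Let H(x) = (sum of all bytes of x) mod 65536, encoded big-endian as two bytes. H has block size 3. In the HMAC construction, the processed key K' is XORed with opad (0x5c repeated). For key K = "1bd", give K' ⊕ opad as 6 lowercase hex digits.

Key "1bd" = 31 62 64 is exactly B = 3 bytes: K' = 31 62 64.
XOR each byte with 0x5c: 31⊕5c=6d, 62⊕5c=3e, 64⊕5c=38.

6d3e38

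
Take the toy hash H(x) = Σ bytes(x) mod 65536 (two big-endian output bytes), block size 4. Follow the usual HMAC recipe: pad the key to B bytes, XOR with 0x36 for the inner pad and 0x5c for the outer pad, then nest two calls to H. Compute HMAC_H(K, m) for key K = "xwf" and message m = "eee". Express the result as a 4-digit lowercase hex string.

Key "xwf" = 78 77 66 is 3 bytes ≤ B = 4; zero-pad to 4 bytes: K' = 78 77 66 00.
K' ⊕ ipad = 4e 41 50 36.  K' ⊕ opad = 24 2b 3a 5c.
Inner input = (K'⊕ipad) ∥ m = 4e 41 50 36 ∥ 65 65 65.
Inner hash: sum = 78+65+80+54+101+101+101 = 580 → 02 44.
Outer input = (K'⊕opad) ∥ inner = 24 2b 3a 5c ∥ 02 44.
Outer hash (tag): sum = 36+43+58+92+2+68 = 299 → 01 2b.

012b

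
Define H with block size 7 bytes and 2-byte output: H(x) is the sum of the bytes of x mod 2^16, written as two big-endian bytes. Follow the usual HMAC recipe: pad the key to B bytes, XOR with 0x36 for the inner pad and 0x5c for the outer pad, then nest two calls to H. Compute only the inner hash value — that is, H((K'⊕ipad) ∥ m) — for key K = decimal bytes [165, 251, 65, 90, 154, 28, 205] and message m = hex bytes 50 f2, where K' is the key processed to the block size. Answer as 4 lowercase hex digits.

0556

Key decimal bytes [165, 251, 65, 90, 154, 28, 205] = a5 fb 41 5a 9a 1c cd is exactly B = 7 bytes: K' = a5 fb 41 5a 9a 1c cd.
K' ⊕ ipad = 93 cd 77 6c ac 2a fb.
Inner input = 93 cd 77 6c ac 2a fb ∥ 50 f2.
Inner hash: sum = 147+205+119+108+172+42+251+80+242 = 1366 → 05 56.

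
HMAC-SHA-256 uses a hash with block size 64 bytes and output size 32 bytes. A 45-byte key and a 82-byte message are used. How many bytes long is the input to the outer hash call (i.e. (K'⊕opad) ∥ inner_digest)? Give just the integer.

Key is 45 ≤ 64 bytes, zero-padded: |K'| = 64.
Outer input = (K'⊕opad) ∥ H(inner) → 64 + 32 = 96 bytes.

96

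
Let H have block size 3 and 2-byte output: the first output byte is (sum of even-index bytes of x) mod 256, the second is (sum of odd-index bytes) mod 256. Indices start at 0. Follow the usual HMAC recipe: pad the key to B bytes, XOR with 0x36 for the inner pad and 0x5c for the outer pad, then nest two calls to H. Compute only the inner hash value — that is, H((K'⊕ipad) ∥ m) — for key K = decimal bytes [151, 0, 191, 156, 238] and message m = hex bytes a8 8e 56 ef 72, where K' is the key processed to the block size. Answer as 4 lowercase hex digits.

Key decimal bytes [151, 0, 191, 156, 238] = 97 00 bf 9c ee is 5 bytes > B = 3, so hash it first: H(key) = 44 9c, then zero-pad to 3 bytes: K' = 44 9c 00.
K' ⊕ ipad = 72 aa 36.
Inner input = 72 aa 36 ∥ a8 8e 56 ef 72.
Inner hash: even-index sum = 549 mod 256 = 37; odd-index sum = 538 mod 256 = 26 → 25 1a.

251a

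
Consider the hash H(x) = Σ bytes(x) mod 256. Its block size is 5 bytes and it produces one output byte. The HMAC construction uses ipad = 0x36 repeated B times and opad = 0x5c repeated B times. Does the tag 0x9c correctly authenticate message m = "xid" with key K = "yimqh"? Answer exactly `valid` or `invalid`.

Key "yimqh" = 79 69 6d 71 68 is exactly B = 5 bytes: K' = 79 69 6d 71 68.
K' ⊕ ipad = 4f 5f 5b 47 5e; K' ⊕ opad = 25 35 31 2d 34.
Inner hash: sum = 79+95+91+71+94+120+105+100 = 755; mod 256 = 243 → f3.
Outer hash (recomputed tag): sum = 37+53+49+45+52+243 = 479; mod 256 = 223 → df.
Recomputed tag = df; claimed = 9c → mismatch.

invalid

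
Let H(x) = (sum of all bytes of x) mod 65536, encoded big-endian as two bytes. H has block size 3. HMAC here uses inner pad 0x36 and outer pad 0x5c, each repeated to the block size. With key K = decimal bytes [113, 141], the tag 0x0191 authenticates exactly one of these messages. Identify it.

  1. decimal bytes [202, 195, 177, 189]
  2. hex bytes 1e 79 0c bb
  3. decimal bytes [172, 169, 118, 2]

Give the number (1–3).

1

Key decimal bytes [113, 141] = 71 8d is 2 bytes ≤ B = 3; zero-pad to 3 bytes: K' = 71 8d 00.
K' ⊕ ipad = 47 bb 36; K' ⊕ opad = 2d d1 5c.
m1: inner = H(47 bb 36 ca c3 b1 bd) = 04 33; tag = H(2d d1 5c 04 33) = 0191 ← matches
m2: inner = H(47 bb 36 1e 79 0c bb) = 02 96; tag = H(2d d1 5c 02 96) = 01f2
m3: inner = H(47 bb 36 ac a9 76 02) = 03 05; tag = H(2d d1 5c 03 05) = 0162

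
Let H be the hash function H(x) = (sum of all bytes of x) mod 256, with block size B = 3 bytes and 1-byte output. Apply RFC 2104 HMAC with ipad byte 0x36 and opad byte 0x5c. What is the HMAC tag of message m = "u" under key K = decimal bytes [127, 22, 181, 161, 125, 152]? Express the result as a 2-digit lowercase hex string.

Key decimal bytes [127, 22, 181, 161, 125, 152] = 7f 16 b5 a1 7d 98 is 6 bytes > B = 3, so hash it first: H(key) = 00, then zero-pad to 3 bytes: K' = 00 00 00.
K' ⊕ ipad = 36 36 36.  K' ⊕ opad = 5c 5c 5c.
Inner input = (K'⊕ipad) ∥ m = 36 36 36 ∥ 75.
Inner hash: sum = 54+54+54+117 = 279; mod 256 = 23 → 17.
Outer input = (K'⊕opad) ∥ inner = 5c 5c 5c ∥ 17.
Outer hash (tag): sum = 92+92+92+23 = 299; mod 256 = 43 → 2b.

2b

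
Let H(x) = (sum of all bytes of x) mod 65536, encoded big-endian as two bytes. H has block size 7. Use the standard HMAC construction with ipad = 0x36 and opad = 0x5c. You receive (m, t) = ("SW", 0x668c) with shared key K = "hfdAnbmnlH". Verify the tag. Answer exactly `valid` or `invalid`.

invalid

Key "hfdAnbmnlH" = 68 66 64 41 6e 62 6d 6e 6c 48 is 10 bytes > B = 7, so hash it first: H(key) = 03 d2, then zero-pad to 7 bytes: K' = 03 d2 00 00 00 00 00.
K' ⊕ ipad = 35 e4 36 36 36 36 36; K' ⊕ opad = 5f 8e 5c 5c 5c 5c 5c.
Inner hash: sum = 53+228+54+54+54+54+54+83+87 = 721 → 02 d1.
Outer hash (recomputed tag): sum = 95+142+92+92+92+92+92+2+209 = 908 → 03 8c.
Recomputed tag = 038c; claimed = 668c → mismatch.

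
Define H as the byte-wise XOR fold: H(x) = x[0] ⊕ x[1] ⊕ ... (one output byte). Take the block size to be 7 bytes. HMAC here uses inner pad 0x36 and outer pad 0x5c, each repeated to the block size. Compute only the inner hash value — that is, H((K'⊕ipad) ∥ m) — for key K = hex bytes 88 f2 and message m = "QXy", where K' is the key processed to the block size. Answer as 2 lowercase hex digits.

Key hex bytes 88 f2 is 2 bytes ≤ B = 7; zero-pad to 7 bytes: K' = 88 f2 00 00 00 00 00.
K' ⊕ ipad = be c4 36 36 36 36 36.
Inner input = be c4 36 36 36 36 36 ∥ 51 58 79.
Inner hash: XOR be⊕c4⊕36⊕36⊕36⊕36⊕36⊕51⊕58⊕79 = 3c.

3c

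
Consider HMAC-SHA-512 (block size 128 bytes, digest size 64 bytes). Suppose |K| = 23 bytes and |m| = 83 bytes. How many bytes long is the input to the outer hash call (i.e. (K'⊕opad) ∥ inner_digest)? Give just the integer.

192

Key is 23 ≤ 128 bytes, zero-padded: |K'| = 128.
Outer input = (K'⊕opad) ∥ H(inner) → 128 + 64 = 192 bytes.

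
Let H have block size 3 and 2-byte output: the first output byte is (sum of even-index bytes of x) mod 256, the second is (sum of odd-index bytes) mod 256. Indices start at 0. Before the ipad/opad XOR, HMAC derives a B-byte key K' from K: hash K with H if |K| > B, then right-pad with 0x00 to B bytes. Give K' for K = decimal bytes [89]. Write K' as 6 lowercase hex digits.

Key decimal bytes [89] = 59 is 1 byte ≤ B = 3; zero-pad to 3 bytes: K' = 59 00 00.

590000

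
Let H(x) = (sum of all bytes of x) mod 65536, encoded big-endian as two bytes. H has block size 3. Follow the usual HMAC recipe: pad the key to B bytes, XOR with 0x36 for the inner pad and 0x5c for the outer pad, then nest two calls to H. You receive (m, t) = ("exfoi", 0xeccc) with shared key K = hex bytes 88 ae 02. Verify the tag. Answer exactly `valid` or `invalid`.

Key hex bytes 88 ae 02 is exactly B = 3 bytes: K' = 88 ae 02.
K' ⊕ ipad = be 98 34; K' ⊕ opad = d4 f2 5e.
Inner hash: sum = 190+152+52+101+120+102+111+105 = 933 → 03 a5.
Outer hash (recomputed tag): sum = 212+242+94+3+165 = 716 → 02 cc.
Recomputed tag = 02cc; claimed = eccc → mismatch.

invalid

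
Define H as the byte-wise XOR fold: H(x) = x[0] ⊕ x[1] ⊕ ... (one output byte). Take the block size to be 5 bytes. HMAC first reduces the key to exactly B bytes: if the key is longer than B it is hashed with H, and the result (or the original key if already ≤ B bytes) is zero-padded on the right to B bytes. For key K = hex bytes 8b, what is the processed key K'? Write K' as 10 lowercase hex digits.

8b00000000

Key hex bytes 8b is 1 byte ≤ B = 5; zero-pad to 5 bytes: K' = 8b 00 00 00 00.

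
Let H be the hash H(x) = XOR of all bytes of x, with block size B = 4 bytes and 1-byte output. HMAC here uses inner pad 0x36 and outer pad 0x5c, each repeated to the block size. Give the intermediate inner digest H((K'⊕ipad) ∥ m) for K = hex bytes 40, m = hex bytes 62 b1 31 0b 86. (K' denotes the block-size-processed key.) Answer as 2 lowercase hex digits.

Key hex bytes 40 is 1 byte ≤ B = 4; zero-pad to 4 bytes: K' = 40 00 00 00.
K' ⊕ ipad = 76 36 36 36.
Inner input = 76 36 36 36 ∥ 62 b1 31 0b 86.
Inner hash: XOR 76⊕36⊕36⊕36⊕62⊕b1⊕31⊕0b⊕86 = 2f.

2f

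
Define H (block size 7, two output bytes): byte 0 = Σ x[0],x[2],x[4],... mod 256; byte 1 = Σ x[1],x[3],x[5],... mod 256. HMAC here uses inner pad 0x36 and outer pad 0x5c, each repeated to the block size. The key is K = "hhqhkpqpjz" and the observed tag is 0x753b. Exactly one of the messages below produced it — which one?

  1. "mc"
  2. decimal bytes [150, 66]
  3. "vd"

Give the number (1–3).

2

Key "hhqhkpqpjz" = 68 68 71 68 6b 70 71 70 6a 7a is 10 bytes > B = 7, so hash it first: H(key) = 1f 2a, then zero-pad to 7 bytes: K' = 1f 2a 00 00 00 00 00.
K' ⊕ ipad = 29 1c 36 36 36 36 36; K' ⊕ opad = 43 76 5c 5c 5c 5c 5c.
m1: inner = H(29 1c 36 36 36 36 36 6d 63) = 2e f5; tag = H(43 76 5c 5c 5c 5c 5c 2e f5) = 4c5c
m2: inner = H(29 1c 36 36 36 36 36 96 42) = 0d 1e; tag = H(43 76 5c 5c 5c 5c 5c 0d 1e) = 753b ← matches
m3: inner = H(29 1c 36 36 36 36 36 76 64) = 2f fe; tag = H(43 76 5c 5c 5c 5c 5c 2f fe) = 555d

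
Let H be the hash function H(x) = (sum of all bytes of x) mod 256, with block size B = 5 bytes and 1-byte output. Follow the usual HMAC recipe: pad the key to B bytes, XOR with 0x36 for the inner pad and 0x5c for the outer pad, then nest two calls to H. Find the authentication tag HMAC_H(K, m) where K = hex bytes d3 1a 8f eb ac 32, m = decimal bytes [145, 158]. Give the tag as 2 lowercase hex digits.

Key hex bytes d3 1a 8f eb ac 32 is 6 bytes > B = 5, so hash it first: H(key) = 45, then zero-pad to 5 bytes: K' = 45 00 00 00 00.
K' ⊕ ipad = 73 36 36 36 36.  K' ⊕ opad = 19 5c 5c 5c 5c.
Inner input = (K'⊕ipad) ∥ m = 73 36 36 36 36 ∥ 91 9e.
Inner hash: sum = 115+54+54+54+54+145+158 = 634; mod 256 = 122 → 7a.
Outer input = (K'⊕opad) ∥ inner = 19 5c 5c 5c 5c ∥ 7a.
Outer hash (tag): sum = 25+92+92+92+92+122 = 515; mod 256 = 3 → 03.

03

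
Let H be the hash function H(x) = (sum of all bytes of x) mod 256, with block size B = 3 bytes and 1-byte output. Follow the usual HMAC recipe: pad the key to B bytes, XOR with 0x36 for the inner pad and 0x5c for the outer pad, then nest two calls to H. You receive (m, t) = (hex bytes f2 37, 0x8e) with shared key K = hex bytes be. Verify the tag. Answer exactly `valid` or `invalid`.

Key hex bytes be is 1 byte ≤ B = 3; zero-pad to 3 bytes: K' = be 00 00.
K' ⊕ ipad = 88 36 36; K' ⊕ opad = e2 5c 5c.
Inner hash: sum = 136+54+54+242+55 = 541; mod 256 = 29 → 1d.
Outer hash (recomputed tag): sum = 226+92+92+29 = 439; mod 256 = 183 → b7.
Recomputed tag = b7; claimed = 8e → mismatch.

invalid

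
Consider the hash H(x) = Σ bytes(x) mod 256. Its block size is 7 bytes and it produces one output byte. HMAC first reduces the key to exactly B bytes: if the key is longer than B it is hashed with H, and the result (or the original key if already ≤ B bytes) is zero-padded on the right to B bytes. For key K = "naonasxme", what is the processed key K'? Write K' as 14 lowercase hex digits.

|K| = 9 > B = 7, so first hash the key.
H(K): sum = 110+97+111+110+97+115+120+109+101 = 970; mod 256 = 202 → ca.
Zero-pad H(K) = ca to 7 bytes: K' = ca 00 00 00 00 00 00.

ca000000000000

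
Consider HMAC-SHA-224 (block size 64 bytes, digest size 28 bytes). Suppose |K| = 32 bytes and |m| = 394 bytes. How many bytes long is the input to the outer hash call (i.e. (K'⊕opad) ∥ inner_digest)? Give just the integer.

92

Key is 32 ≤ 64 bytes, zero-padded: |K'| = 64.
Outer input = (K'⊕opad) ∥ H(inner) → 64 + 28 = 92 bytes.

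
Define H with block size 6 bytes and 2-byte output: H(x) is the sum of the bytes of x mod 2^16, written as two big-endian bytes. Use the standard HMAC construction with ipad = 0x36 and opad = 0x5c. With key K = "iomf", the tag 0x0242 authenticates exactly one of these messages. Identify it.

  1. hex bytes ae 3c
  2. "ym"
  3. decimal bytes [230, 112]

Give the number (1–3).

2

Key "iomf" = 69 6f 6d 66 is 4 bytes ≤ B = 6; zero-pad to 6 bytes: K' = 69 6f 6d 66 00 00.
K' ⊕ ipad = 5f 59 5b 50 36 36; K' ⊕ opad = 35 33 31 3a 5c 5c.
m1: inner = H(5f 59 5b 50 36 36 ae 3c) = 02 b9; tag = H(35 33 31 3a 5c 5c 02 b9) = 0246
m2: inner = H(5f 59 5b 50 36 36 79 6d) = 02 b5; tag = H(35 33 31 3a 5c 5c 02 b5) = 0242 ← matches
m3: inner = H(5f 59 5b 50 36 36 e6 70) = 03 25; tag = H(35 33 31 3a 5c 5c 03 25) = 01b3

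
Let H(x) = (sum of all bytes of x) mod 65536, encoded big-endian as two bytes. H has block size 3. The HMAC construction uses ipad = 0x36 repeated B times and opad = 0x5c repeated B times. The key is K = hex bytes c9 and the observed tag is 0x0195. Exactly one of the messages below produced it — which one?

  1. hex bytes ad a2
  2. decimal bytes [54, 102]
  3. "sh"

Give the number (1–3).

Key hex bytes c9 is 1 byte ≤ B = 3; zero-pad to 3 bytes: K' = c9 00 00.
K' ⊕ ipad = ff 36 36; K' ⊕ opad = 95 5c 5c.
m1: inner = H(ff 36 36 ad a2) = 02 ba; tag = H(95 5c 5c 02 ba) = 0209
m2: inner = H(ff 36 36 36 66) = 02 07; tag = H(95 5c 5c 02 07) = 0156
m3: inner = H(ff 36 36 73 68) = 02 46; tag = H(95 5c 5c 02 46) = 0195 ← matches

3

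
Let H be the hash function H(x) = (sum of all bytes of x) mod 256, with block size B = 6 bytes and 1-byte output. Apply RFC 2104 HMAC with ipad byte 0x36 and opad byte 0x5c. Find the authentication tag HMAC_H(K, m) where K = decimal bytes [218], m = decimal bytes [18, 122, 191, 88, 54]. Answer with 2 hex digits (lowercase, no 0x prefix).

Key decimal bytes [218] = da is 1 byte ≤ B = 6; zero-pad to 6 bytes: K' = da 00 00 00 00 00.
K' ⊕ ipad = ec 36 36 36 36 36.  K' ⊕ opad = 86 5c 5c 5c 5c 5c.
Inner input = (K'⊕ipad) ∥ m = ec 36 36 36 36 36 ∥ 12 7a bf 58 36.
Inner hash: sum = 236+54+54+54+54+54+18+122+191+88+54 = 979; mod 256 = 211 → d3.
Outer input = (K'⊕opad) ∥ inner = 86 5c 5c 5c 5c 5c ∥ d3.
Outer hash (tag): sum = 134+92+92+92+92+92+211 = 805; mod 256 = 37 → 25.

25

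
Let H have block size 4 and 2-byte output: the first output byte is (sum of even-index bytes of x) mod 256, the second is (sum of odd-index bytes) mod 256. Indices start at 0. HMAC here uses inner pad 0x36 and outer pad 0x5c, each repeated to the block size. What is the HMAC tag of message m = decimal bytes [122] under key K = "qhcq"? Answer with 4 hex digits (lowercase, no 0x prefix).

Key "qhcq" = 71 68 63 71 is exactly B = 4 bytes: K' = 71 68 63 71.
K' ⊕ ipad = 47 5e 55 47.  K' ⊕ opad = 2d 34 3f 2d.
Inner input = (K'⊕ipad) ∥ m = 47 5e 55 47 ∥ 7a.
Inner hash: even-index sum = 278 mod 256 = 22; odd-index sum = 165 mod 256 = 165 → 16 a5.
Outer input = (K'⊕opad) ∥ inner = 2d 34 3f 2d ∥ 16 a5.
Outer hash (tag): even-index sum = 130 mod 256 = 130; odd-index sum = 262 mod 256 = 6 → 82 06.

8206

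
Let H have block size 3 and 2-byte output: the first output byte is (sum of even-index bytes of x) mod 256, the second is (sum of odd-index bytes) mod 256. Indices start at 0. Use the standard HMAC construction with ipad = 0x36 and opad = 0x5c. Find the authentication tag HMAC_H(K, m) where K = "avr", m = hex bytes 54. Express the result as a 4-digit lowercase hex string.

Key "avr" = 61 76 72 is exactly B = 3 bytes: K' = 61 76 72.
K' ⊕ ipad = 57 40 44.  K' ⊕ opad = 3d 2a 2e.
Inner input = (K'⊕ipad) ∥ m = 57 40 44 ∥ 54.
Inner hash: even-index sum = 155 mod 256 = 155; odd-index sum = 148 mod 256 = 148 → 9b 94.
Outer input = (K'⊕opad) ∥ inner = 3d 2a 2e ∥ 9b 94.
Outer hash (tag): even-index sum = 255 mod 256 = 255; odd-index sum = 197 mod 256 = 197 → ff c5.

ffc5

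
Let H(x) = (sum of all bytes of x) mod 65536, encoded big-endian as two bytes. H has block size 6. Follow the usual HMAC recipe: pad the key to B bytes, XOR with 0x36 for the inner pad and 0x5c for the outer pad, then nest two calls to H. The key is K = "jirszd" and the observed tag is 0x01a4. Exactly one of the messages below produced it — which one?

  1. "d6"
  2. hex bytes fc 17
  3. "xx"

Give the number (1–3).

1

Key "jirszd" = 6a 69 72 73 7a 64 is exactly B = 6 bytes: K' = 6a 69 72 73 7a 64.
K' ⊕ ipad = 5c 5f 44 45 4c 52; K' ⊕ opad = 36 35 2e 2f 26 38.
m1: inner = H(5c 5f 44 45 4c 52 64 36) = 02 7c; tag = H(36 35 2e 2f 26 38 02 7c) = 01a4 ← matches
m2: inner = H(5c 5f 44 45 4c 52 fc 17) = 02 f5; tag = H(36 35 2e 2f 26 38 02 f5) = 021d
m3: inner = H(5c 5f 44 45 4c 52 78 78) = 02 d2; tag = H(36 35 2e 2f 26 38 02 d2) = 01fa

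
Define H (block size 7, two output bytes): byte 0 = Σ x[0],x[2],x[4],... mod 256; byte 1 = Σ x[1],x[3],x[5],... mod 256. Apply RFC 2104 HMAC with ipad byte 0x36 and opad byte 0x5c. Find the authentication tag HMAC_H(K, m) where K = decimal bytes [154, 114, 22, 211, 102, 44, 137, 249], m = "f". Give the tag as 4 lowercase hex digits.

Key decimal bytes [154, 114, 22, 211, 102, 44, 137, 249] = 9a 72 16 d3 66 2c 89 f9 is 8 bytes > B = 7, so hash it first: H(key) = 9f 6a, then zero-pad to 7 bytes: K' = 9f 6a 00 00 00 00 00.
K' ⊕ ipad = a9 5c 36 36 36 36 36.  K' ⊕ opad = c3 36 5c 5c 5c 5c 5c.
Inner input = (K'⊕ipad) ∥ m = a9 5c 36 36 36 36 36 ∥ 66.
Inner hash: even-index sum = 331 mod 256 = 75; odd-index sum = 302 mod 256 = 46 → 4b 2e.
Outer input = (K'⊕opad) ∥ inner = c3 36 5c 5c 5c 5c 5c ∥ 4b 2e.
Outer hash (tag): even-index sum = 517 mod 256 = 5; odd-index sum = 313 mod 256 = 57 → 05 39.

0539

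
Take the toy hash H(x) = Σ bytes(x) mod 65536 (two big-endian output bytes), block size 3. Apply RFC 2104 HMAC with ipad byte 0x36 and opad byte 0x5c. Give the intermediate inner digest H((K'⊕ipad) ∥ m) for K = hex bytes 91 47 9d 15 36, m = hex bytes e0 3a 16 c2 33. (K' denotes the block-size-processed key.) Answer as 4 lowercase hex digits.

0388

Key hex bytes 91 47 9d 15 36 is 5 bytes > B = 3, so hash it first: H(key) = 01 c0, then zero-pad to 3 bytes: K' = 01 c0 00.
K' ⊕ ipad = 37 f6 36.
Inner input = 37 f6 36 ∥ e0 3a 16 c2 33.
Inner hash: sum = 55+246+54+224+58+22+194+51 = 904 → 03 88.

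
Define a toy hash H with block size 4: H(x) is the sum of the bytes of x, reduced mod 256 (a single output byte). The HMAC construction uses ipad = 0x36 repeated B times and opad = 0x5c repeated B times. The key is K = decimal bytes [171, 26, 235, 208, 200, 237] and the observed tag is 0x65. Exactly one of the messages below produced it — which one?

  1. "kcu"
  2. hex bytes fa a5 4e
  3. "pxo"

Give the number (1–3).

Key decimal bytes [171, 26, 235, 208, 200, 237] = ab 1a eb d0 c8 ed is 6 bytes > B = 4, so hash it first: H(key) = 35, then zero-pad to 4 bytes: K' = 35 00 00 00.
K' ⊕ ipad = 03 36 36 36; K' ⊕ opad = 69 5c 5c 5c.
m1: inner = H(03 36 36 36 6b 63 75) = e8; tag = H(69 5c 5c 5c e8) = 65 ← matches
m2: inner = H(03 36 36 36 fa a5 4e) = 92; tag = H(69 5c 5c 5c 92) = 0f
m3: inner = H(03 36 36 36 70 78 6f) = fc; tag = H(69 5c 5c 5c fc) = 79

1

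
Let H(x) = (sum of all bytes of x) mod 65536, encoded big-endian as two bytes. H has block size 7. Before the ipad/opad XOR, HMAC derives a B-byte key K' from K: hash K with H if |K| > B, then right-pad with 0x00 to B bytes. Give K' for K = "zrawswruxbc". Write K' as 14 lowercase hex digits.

|K| = 11 > B = 7, so first hash the key.
H(K): sum = 122+114+97+119+115+119+114+117+120+98+99 = 1234 → 04 d2.
Zero-pad H(K) = 04 d2 to 7 bytes: K' = 04 d2 00 00 00 00 00.

04d20000000000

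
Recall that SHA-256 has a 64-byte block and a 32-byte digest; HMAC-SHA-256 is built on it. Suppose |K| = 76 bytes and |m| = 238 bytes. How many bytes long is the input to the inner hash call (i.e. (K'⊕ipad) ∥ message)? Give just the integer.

Key is 76 > 64 bytes, so it is hashed to 32 bytes then zero-padded to 64: |K'| = 64.
Inner input = (K'⊕ipad) ∥ m → 64 + 238 = 302 bytes.

302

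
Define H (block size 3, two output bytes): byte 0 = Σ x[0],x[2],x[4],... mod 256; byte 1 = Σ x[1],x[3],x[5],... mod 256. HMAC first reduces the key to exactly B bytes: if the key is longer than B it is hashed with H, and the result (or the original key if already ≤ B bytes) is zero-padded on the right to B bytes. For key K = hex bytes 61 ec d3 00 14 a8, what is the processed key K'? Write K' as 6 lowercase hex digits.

|K| = 6 > B = 3, so first hash the key.
H(K): even-index sum = 328 mod 256 = 72; odd-index sum = 404 mod 256 = 148 → 48 94.
Zero-pad H(K) = 48 94 to 3 bytes: K' = 48 94 00.

489400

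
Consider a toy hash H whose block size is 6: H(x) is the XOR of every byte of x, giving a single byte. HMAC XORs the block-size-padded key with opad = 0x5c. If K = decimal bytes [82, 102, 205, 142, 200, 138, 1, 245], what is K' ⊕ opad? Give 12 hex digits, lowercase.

Key decimal bytes [82, 102, 205, 142, 200, 138, 1, 245] = 52 66 cd 8e c8 8a 01 f5 is 8 bytes > B = 6, so hash it first: H(key) = c1, then zero-pad to 6 bytes: K' = c1 00 00 00 00 00.
XOR each byte with 0x5c: c1⊕5c=9d, 00⊕5c=5c, 00⊕5c=5c, 00⊕5c=5c, 00⊕5c=5c, 00⊕5c=5c.

9d5c5c5c5c5c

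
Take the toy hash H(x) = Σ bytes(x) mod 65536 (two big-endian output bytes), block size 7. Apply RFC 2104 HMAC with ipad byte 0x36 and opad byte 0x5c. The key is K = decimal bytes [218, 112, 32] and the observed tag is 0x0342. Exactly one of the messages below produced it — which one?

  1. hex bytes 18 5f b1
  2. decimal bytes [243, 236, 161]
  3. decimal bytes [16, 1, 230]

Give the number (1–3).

Key decimal bytes [218, 112, 32] = da 70 20 is 3 bytes ≤ B = 7; zero-pad to 7 bytes: K' = da 70 20 00 00 00 00.
K' ⊕ ipad = ec 46 16 36 36 36 36; K' ⊕ opad = 86 2c 7c 5c 5c 5c 5c.
m1: inner = H(ec 46 16 36 36 36 36 18 5f b1) = 03 48; tag = H(86 2c 7c 5c 5c 5c 5c 03 48) = 02e9
m2: inner = H(ec 46 16 36 36 36 36 f3 ec a1) = 04 a0; tag = H(86 2c 7c 5c 5c 5c 5c 04 a0) = 0342 ← matches
m3: inner = H(ec 46 16 36 36 36 36 10 01 e6) = 03 17; tag = H(86 2c 7c 5c 5c 5c 5c 03 17) = 02b8

2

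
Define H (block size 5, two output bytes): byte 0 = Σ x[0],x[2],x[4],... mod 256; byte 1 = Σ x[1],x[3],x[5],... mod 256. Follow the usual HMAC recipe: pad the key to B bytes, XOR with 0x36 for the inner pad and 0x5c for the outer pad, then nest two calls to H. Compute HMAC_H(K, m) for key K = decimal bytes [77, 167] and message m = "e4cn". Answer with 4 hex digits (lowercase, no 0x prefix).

Key decimal bytes [77, 167] = 4d a7 is 2 bytes ≤ B = 5; zero-pad to 5 bytes: K' = 4d a7 00 00 00.
K' ⊕ ipad = 7b 91 36 36 36.  K' ⊕ opad = 11 fb 5c 5c 5c.
Inner input = (K'⊕ipad) ∥ m = 7b 91 36 36 36 ∥ 65 34 63 6e.
Inner hash: even-index sum = 393 mod 256 = 137; odd-index sum = 399 mod 256 = 143 → 89 8f.
Outer input = (K'⊕opad) ∥ inner = 11 fb 5c 5c 5c ∥ 89 8f.
Outer hash (tag): even-index sum = 344 mod 256 = 88; odd-index sum = 480 mod 256 = 224 → 58 e0.

58e0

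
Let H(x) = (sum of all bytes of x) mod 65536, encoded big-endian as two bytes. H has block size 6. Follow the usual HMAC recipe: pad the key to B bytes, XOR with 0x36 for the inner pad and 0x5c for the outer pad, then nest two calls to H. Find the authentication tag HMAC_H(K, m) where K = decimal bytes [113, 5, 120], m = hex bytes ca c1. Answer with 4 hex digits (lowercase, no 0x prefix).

Key decimal bytes [113, 5, 120] = 71 05 78 is 3 bytes ≤ B = 6; zero-pad to 6 bytes: K' = 71 05 78 00 00 00.
K' ⊕ ipad = 47 33 4e 36 36 36.  K' ⊕ opad = 2d 59 24 5c 5c 5c.
Inner input = (K'⊕ipad) ∥ m = 47 33 4e 36 36 36 ∥ ca c1.
Inner hash: sum = 71+51+78+54+54+54+202+193 = 757 → 02 f5.
Outer input = (K'⊕opad) ∥ inner = 2d 59 24 5c 5c 5c ∥ 02 f5.
Outer hash (tag): sum = 45+89+36+92+92+92+2+245 = 693 → 02 b5.

02b5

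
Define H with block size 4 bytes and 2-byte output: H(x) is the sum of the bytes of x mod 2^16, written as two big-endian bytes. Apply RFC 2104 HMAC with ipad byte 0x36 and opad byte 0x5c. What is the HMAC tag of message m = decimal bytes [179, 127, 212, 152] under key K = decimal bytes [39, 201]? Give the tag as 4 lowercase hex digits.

Key decimal bytes [39, 201] = 27 c9 is 2 bytes ≤ B = 4; zero-pad to 4 bytes: K' = 27 c9 00 00.
K' ⊕ ipad = 11 ff 36 36.  K' ⊕ opad = 7b 95 5c 5c.
Inner input = (K'⊕ipad) ∥ m = 11 ff 36 36 ∥ b3 7f d4 98.
Inner hash: sum = 17+255+54+54+179+127+212+152 = 1050 → 04 1a.
Outer input = (K'⊕opad) ∥ inner = 7b 95 5c 5c ∥ 04 1a.
Outer hash (tag): sum = 123+149+92+92+4+26 = 486 → 01 e6.

01e6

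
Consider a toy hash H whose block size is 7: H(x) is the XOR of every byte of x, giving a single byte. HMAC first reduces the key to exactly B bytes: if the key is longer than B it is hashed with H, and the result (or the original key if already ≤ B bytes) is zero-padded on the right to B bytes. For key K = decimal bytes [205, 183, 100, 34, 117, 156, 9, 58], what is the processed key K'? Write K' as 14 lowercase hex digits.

e6000000000000

|K| = 8 > B = 7, so first hash the key.
H(K): XOR cd⊕b7⊕64⊕22⊕75⊕9c⊕09⊕3a = e6.
Zero-pad H(K) = e6 to 7 bytes: K' = e6 00 00 00 00 00 00.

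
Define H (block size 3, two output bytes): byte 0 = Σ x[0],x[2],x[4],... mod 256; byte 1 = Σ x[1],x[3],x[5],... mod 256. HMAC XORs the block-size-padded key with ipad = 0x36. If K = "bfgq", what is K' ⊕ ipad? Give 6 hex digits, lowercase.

ffe136

Key "bfgq" = 62 66 67 71 is 4 bytes > B = 3, so hash it first: H(key) = c9 d7, then zero-pad to 3 bytes: K' = c9 d7 00.
XOR each byte with 0x36: c9⊕36=ff, d7⊕36=e1, 00⊕36=36.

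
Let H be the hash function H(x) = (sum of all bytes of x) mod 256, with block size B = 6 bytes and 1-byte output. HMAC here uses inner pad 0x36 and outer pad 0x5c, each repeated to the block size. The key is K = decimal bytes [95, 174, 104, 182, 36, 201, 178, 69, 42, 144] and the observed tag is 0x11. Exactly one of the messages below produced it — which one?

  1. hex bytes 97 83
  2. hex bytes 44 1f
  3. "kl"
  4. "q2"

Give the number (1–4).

Key decimal bytes [95, 174, 104, 182, 36, 201, 178, 69, 42, 144] = 5f ae 68 b6 24 c9 b2 45 2a 90 is 10 bytes > B = 6, so hash it first: H(key) = c9, then zero-pad to 6 bytes: K' = c9 00 00 00 00 00.
K' ⊕ ipad = ff 36 36 36 36 36; K' ⊕ opad = 95 5c 5c 5c 5c 5c.
m1: inner = H(ff 36 36 36 36 36 97 83) = 27; tag = H(95 5c 5c 5c 5c 5c 27) = 88
m2: inner = H(ff 36 36 36 36 36 44 1f) = 70; tag = H(95 5c 5c 5c 5c 5c 70) = d1
m3: inner = H(ff 36 36 36 36 36 6b 6c) = e4; tag = H(95 5c 5c 5c 5c 5c e4) = 45
m4: inner = H(ff 36 36 36 36 36 71 32) = b0; tag = H(95 5c 5c 5c 5c 5c b0) = 11 ← matches

4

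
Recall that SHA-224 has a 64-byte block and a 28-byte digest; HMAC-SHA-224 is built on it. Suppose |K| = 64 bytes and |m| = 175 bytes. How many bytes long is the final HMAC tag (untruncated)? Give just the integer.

The tag is one SHA-224 digest: 28 bytes.

28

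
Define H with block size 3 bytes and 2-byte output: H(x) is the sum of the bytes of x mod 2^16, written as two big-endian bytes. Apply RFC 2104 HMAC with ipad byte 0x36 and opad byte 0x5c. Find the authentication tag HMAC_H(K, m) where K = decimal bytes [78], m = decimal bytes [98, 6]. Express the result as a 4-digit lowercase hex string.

0117

Key decimal bytes [78] = 4e is 1 byte ≤ B = 3; zero-pad to 3 bytes: K' = 4e 00 00.
K' ⊕ ipad = 78 36 36.  K' ⊕ opad = 12 5c 5c.
Inner input = (K'⊕ipad) ∥ m = 78 36 36 ∥ 62 06.
Inner hash: sum = 120+54+54+98+6 = 332 → 01 4c.
Outer input = (K'⊕opad) ∥ inner = 12 5c 5c ∥ 01 4c.
Outer hash (tag): sum = 18+92+92+1+76 = 279 → 01 17.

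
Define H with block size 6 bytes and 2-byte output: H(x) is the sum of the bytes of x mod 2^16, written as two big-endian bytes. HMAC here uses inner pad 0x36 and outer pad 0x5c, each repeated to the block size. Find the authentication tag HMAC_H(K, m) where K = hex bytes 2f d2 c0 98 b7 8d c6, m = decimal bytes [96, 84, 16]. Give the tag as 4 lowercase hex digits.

Key hex bytes 2f d2 c0 98 b7 8d c6 is 7 bytes > B = 6, so hash it first: H(key) = 04 63, then zero-pad to 6 bytes: K' = 04 63 00 00 00 00.
K' ⊕ ipad = 32 55 36 36 36 36.  K' ⊕ opad = 58 3f 5c 5c 5c 5c.
Inner input = (K'⊕ipad) ∥ m = 32 55 36 36 36 36 ∥ 60 54 10.
Inner hash: sum = 50+85+54+54+54+54+96+84+16 = 547 → 02 23.
Outer input = (K'⊕opad) ∥ inner = 58 3f 5c 5c 5c 5c ∥ 02 23.
Outer hash (tag): sum = 88+63+92+92+92+92+2+35 = 556 → 02 2c.

022c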